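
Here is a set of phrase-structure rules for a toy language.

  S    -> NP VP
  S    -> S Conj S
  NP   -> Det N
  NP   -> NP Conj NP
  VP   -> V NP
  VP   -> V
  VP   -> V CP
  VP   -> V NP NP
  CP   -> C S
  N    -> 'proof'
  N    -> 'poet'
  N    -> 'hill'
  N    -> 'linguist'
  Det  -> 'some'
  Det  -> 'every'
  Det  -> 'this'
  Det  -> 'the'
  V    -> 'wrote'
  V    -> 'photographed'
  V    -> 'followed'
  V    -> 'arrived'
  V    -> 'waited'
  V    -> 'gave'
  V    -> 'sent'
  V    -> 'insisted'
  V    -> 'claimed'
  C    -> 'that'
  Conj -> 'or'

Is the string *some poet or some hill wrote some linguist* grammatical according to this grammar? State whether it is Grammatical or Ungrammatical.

[S [NP [NP [Det some] [N poet]] [Conj or] [NP [Det some] [N hill]]] [VP [V wrote] [NP [Det some] [N linguist]]]]
The bracketing above is licensed at every node by one of the given productions, with S at the root.

Grammatical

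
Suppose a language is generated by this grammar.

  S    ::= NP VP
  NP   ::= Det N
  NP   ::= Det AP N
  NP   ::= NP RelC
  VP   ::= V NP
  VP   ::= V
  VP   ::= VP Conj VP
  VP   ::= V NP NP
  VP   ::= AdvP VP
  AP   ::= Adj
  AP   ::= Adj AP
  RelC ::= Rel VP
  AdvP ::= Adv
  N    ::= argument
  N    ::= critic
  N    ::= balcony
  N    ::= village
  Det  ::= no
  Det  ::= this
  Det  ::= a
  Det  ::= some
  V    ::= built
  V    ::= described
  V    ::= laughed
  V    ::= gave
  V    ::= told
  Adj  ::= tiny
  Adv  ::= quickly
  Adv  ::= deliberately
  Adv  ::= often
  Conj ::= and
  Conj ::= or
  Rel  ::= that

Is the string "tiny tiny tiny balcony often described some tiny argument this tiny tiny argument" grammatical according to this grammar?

Ungrammatical

For S → NP VP, no prefix of the string parses as an NP.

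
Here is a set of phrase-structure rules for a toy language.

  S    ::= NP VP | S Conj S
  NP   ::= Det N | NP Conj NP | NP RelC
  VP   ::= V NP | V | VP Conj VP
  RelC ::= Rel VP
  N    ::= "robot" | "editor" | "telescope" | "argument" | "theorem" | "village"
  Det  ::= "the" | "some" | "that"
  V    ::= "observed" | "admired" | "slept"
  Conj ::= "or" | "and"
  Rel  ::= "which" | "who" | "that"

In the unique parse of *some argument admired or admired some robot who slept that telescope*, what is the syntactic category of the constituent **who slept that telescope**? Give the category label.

S
  NP
    Det: some
    N: argument
  VP
    VP
      V: admired
    Conj: or
    VP
      V: admired
      NP
        NP
          Det: some
          N: robot
        RelC
          Rel: who
          VP
            V: slept
            NP
              Det: that
              N: telescope
The span 'who slept that telescope' is the RelC node built by RelC → Rel VP.

RelC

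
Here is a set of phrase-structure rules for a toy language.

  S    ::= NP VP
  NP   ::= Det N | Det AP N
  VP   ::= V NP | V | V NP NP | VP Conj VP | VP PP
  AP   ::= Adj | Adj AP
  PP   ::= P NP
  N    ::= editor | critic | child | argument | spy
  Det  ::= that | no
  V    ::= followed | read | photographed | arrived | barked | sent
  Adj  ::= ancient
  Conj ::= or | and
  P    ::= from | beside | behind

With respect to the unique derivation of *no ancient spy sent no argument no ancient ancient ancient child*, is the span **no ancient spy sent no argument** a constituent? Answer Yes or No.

[S [NP [Det no] [AP [Adj ancient]] [N spy]] [VP [V sent] [NP [Det no] [N argument]] [NP [Det no] [AP [Adj ancient] [AP [Adj ancient] [AP [Adj ancient]]]] [N child]]]]
The smallest constituent containing 'no ancient spy sent no argument' is the S spanning 'no ancient spy sent no argument no ancient ancient ancient child'; no single node in the tree dominates exactly the given words.

No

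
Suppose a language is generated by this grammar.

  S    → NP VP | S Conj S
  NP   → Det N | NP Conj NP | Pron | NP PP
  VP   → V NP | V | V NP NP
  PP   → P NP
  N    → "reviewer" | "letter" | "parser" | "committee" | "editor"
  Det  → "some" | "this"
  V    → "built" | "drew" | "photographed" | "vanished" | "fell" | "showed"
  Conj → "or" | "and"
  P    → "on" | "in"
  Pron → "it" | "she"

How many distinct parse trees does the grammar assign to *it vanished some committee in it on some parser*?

The two bracketings:
[S [NP [Pron it]] [VP [V vanished] [NP [NP [Det some] [N committee]] [PP [P in] [NP [NP [Pron it]] [PP [P on] [NP [Det some] [N parser]]]]]]]]
[S [NP [Pron it]] [VP [V vanished] [NP [NP [NP [Det some] [N committee]] [PP [P in] [NP [Pron it]]]] [PP [P on] [NP [Det some] [N parser]]]]]]
The trees differ in how a recursive rule is bracketed over the same span.

2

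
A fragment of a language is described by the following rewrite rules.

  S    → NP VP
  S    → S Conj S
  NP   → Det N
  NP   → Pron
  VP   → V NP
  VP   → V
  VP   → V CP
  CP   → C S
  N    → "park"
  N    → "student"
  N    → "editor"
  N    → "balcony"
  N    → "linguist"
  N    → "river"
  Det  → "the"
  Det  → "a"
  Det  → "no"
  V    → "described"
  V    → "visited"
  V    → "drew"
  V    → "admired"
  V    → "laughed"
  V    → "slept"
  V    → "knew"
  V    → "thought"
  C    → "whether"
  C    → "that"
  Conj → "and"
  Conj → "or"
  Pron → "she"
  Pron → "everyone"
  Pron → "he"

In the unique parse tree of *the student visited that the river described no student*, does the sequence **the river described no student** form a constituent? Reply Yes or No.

Yes

[S [NP [Det the] [N student]] [VP [V visited] [CP [C that] [S [NP [Det the] [N river]] [VP [V described] [NP [Det no] [N student]]]]]]]
The words 'the river described no student' are exhaustively dominated by a single S node (built by S → NP VP), so they form a constituent.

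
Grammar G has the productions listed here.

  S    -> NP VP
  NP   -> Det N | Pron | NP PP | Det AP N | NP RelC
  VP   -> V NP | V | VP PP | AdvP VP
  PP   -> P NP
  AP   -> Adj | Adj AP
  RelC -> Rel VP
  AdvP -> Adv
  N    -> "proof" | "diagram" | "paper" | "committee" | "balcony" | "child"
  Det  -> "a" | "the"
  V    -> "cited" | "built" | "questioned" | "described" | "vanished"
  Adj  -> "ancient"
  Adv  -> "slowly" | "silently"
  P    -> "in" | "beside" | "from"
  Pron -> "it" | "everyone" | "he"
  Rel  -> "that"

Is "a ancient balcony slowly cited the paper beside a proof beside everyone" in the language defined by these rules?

S
  NP
    Det: a
    AP
      Adj: ancient
    N: balcony
  VP
    VP
      AdvP
        Adv: slowly
      VP
        V: cited
        NP
          Det: the
          N: paper
    PP
      P: beside
      NP
        NP
          Det: a
          N: proof
        PP
          P: beside
          NP
            Pron: everyone
Every word is introduced by a lexical rule and the phrasal rules combine the resulting categories into a single S.

Grammatical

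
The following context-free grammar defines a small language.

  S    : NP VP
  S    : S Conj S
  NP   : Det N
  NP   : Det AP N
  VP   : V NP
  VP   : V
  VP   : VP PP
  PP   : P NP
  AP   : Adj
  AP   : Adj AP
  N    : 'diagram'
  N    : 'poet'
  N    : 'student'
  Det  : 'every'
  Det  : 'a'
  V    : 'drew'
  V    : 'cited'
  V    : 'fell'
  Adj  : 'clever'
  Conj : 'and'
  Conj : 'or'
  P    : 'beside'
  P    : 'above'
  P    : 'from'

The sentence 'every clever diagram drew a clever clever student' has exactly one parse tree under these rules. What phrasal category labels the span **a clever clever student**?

[S [NP [Det every] [AP [Adj clever]] [N diagram]] [VP [V drew] [NP [Det a] [AP [Adj clever] [AP [Adj clever]]] [N student]]]]
The span 'a clever clever student' is the NP node built by NP → Det AP N.

NP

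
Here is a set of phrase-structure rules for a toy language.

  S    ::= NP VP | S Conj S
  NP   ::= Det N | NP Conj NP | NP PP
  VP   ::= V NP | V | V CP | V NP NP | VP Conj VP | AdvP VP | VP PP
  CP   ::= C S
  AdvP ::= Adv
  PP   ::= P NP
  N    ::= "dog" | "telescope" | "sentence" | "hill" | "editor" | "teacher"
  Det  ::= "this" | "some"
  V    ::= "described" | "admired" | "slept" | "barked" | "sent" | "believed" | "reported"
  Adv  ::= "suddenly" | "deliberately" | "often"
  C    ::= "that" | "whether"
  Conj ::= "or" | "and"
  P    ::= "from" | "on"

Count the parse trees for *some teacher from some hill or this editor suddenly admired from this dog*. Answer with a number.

4

Two of the 4 distinct bracketings:
[S [NP [NP [NP [Det some] [N teacher]] [PP [P from] [NP [Det some] [N hill]]]] [Conj or] [NP [Det this] [N editor]]] [VP [AdvP [Adv suddenly]] [VP [VP [V admired]] [PP [P from] [NP [Det this] [N dog]]]]]]
[S [NP [NP [NP [Det some] [N teacher]] [PP [P from] [NP [Det some] [N hill]]]] [Conj or] [NP [Det this] [N editor]]] [VP [VP [AdvP [Adv suddenly]] [VP [V admired]]] [PP [P from] [NP [Det this] [N dog]]]]]
The trees differ in how a recursive rule is bracketed over the same span.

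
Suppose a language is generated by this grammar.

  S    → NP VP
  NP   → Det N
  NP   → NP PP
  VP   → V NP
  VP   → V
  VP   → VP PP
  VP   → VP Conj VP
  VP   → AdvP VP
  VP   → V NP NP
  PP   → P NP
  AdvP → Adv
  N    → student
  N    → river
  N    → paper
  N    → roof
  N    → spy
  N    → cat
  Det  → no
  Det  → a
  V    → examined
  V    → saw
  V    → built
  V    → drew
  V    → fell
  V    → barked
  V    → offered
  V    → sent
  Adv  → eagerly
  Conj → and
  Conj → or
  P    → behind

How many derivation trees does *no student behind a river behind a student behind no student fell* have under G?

5

Two of the 5 distinct bracketings:
[S [NP [NP [Det no] [N student]] [PP [P behind] [NP [NP [Det a] [N river]] [PP [P behind] [NP [NP [Det a] [N student]] [PP [P behind] [NP [Det no] [N student]]]]]]]] [VP [V fell]]]
[S [NP [NP [Det no] [N student]] [PP [P behind] [NP [NP [NP [Det a] [N river]] [PP [P behind] [NP [Det a] [N student]]]] [PP [P behind] [NP [Det no] [N student]]]]]] [VP [V fell]]]
The trees differ in how a recursive rule is bracketed over the same span.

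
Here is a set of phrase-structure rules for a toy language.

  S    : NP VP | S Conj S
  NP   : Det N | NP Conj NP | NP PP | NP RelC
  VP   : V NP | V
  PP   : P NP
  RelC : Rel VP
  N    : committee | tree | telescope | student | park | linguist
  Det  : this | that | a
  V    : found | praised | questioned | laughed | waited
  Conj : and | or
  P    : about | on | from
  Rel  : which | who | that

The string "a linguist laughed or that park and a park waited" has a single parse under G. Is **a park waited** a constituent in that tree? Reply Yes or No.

No

[S [S [NP [Det a] [N linguist]] [VP [V laughed]]] [Conj or] [S [NP [NP [Det that] [N park]] [Conj and] [NP [Det a] [N park]]] [VP [V waited]]]]
The smallest constituent containing 'a park waited' is the S spanning 'that park and a park waited'; no single node in the tree dominates exactly the given words.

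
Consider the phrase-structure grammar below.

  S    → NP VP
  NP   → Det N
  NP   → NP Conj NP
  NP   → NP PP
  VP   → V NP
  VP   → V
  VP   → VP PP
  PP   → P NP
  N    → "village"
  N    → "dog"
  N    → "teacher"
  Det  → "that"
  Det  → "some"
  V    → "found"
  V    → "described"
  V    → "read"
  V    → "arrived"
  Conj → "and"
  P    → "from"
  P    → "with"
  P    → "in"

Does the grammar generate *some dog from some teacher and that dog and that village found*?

[S [NP [NP [NP [Det some] [N dog]] [PP [P from] [NP [Det some] [N teacher]]]] [Conj and] [NP [NP [Det that] [N dog]] [Conj and] [NP [Det that] [N village]]]] [VP [V found]]]
The bracketing above is licensed at every node by one of the given productions, with S at the root.

Grammatical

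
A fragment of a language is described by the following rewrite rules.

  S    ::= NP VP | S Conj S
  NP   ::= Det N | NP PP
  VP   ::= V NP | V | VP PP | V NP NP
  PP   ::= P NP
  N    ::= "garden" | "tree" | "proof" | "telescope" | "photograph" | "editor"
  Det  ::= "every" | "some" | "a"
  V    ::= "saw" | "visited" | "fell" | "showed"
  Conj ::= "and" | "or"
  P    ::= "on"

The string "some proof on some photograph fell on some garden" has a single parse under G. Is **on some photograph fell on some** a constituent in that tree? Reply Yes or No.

[S [NP [NP [Det some] [N proof]] [PP [P on] [NP [Det some] [N photograph]]]] [VP [VP [V fell]] [PP [P on] [NP [Det some] [N garden]]]]]
The smallest constituent containing 'on some photograph fell on some' is the S spanning 'some proof on some photograph fell on some garden'; no single node in the tree dominates exactly the given words.

No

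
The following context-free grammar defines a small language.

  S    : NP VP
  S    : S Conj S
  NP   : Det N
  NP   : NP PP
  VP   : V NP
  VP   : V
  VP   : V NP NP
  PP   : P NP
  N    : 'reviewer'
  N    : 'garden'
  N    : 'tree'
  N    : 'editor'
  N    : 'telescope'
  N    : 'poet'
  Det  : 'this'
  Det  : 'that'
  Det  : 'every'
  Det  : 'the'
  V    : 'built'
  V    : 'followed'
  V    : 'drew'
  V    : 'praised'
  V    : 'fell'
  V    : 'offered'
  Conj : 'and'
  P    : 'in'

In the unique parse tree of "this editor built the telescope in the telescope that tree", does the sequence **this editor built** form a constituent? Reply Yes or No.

No

[S [NP [Det this] [N editor]] [VP [V built] [NP [NP [Det the] [N telescope]] [PP [P in] [NP [Det the] [N telescope]]]] [NP [Det that] [N tree]]]]
The smallest constituent containing 'this editor built' is the S spanning 'this editor built the telescope in the telescope that tree'; no single node in the tree dominates exactly the given words.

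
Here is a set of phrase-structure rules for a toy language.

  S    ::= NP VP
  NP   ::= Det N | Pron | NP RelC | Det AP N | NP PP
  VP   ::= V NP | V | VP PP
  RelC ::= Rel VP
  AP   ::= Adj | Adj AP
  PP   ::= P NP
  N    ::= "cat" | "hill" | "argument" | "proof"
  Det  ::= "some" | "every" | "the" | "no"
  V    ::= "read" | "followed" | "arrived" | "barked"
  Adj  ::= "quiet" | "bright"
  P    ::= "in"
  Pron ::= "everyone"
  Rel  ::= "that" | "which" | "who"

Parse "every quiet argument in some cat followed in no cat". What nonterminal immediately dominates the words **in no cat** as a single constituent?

PP

[S [NP [NP [Det every] [AP [Adj quiet]] [N argument]] [PP [P in] [NP [Det some] [N cat]]]] [VP [VP [V followed]] [PP [P in] [NP [Det no] [N cat]]]]]
The span 'in no cat' is the PP node built by PP → P NP.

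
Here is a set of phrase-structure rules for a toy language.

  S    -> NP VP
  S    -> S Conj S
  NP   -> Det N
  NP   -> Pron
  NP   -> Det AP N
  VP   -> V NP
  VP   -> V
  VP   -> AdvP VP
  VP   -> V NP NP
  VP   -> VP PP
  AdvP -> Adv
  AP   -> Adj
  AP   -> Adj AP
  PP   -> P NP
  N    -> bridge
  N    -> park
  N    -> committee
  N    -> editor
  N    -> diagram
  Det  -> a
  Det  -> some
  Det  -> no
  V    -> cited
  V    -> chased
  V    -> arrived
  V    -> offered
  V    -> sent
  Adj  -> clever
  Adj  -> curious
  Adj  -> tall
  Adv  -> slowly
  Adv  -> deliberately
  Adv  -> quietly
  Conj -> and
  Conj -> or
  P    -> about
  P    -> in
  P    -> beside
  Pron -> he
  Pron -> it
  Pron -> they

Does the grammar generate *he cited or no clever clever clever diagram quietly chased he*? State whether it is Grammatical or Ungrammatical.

[S [S [NP [Pron he]] [VP [V cited]]] [Conj or] [S [NP [Det no] [AP [Adj clever] [AP [Adj clever] [AP [Adj clever]]]] [N diagram]] [VP [AdvP [Adv quietly]] [VP [V chased] [NP [Pron he]]]]]]
The bracketing above is licensed at every node by one of the given productions, with S at the root.

Grammatical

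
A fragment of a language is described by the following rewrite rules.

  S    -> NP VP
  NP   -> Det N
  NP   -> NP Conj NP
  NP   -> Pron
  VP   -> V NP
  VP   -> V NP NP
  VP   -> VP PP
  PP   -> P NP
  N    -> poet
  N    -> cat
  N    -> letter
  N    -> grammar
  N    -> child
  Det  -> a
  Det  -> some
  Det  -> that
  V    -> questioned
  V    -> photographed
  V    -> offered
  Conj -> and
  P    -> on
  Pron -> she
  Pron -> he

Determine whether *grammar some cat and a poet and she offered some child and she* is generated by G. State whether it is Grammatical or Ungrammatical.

For S → NP VP, no prefix of the string parses as an NP.

Ungrammatical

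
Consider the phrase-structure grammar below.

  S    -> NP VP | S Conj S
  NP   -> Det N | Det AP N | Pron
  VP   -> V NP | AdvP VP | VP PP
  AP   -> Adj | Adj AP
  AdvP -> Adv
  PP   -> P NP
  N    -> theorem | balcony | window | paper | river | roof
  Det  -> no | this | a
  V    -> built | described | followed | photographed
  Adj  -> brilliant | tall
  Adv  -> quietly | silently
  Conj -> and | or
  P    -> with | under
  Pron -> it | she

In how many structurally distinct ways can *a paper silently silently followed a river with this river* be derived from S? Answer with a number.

Two of the 3 distinct bracketings:
[S [NP [Det a] [N paper]] [VP [AdvP [Adv silently]] [VP [AdvP [Adv silently]] [VP [VP [V followed] [NP [Det a] [N river]]] [PP [P with] [NP [Det this] [N river]]]]]]]
[S [NP [Det a] [N paper]] [VP [AdvP [Adv silently]] [VP [VP [AdvP [Adv silently]] [VP [V followed] [NP [Det a] [N river]]]] [PP [P with] [NP [Det this] [N river]]]]]]
The trees differ in how a recursive rule is bracketed over the same span.

3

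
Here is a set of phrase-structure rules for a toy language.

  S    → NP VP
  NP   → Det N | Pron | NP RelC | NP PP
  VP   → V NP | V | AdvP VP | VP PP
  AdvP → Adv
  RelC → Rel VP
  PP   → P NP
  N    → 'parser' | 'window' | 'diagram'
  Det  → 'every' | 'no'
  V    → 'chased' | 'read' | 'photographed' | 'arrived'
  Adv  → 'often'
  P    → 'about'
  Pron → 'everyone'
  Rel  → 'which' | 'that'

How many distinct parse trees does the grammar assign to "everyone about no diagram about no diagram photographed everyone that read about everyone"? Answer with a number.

6

Two of the 6 distinct bracketings:
[S [NP [NP [Pron everyone]] [PP [P about] [NP [NP [Det no] [N diagram]] [PP [P about] [NP [Det no] [N diagram]]]]]] [VP [V photographed] [NP [NP [Pron everyone]] [RelC [Rel that] [VP [VP [V read]] [PP [P about] [NP [Pron everyone]]]]]]]]
[S [NP [NP [Pron everyone]] [PP [P about] [NP [NP [Det no] [N diagram]] [PP [P about] [NP [Det no] [N diagram]]]]]] [VP [V photographed] [NP [NP [NP [Pron everyone]] [RelC [Rel that] [VP [V read]]]] [PP [P about] [NP [Pron everyone]]]]]]
The difference turns on whether VP → VP PP is used at the relevant span, versus an alternative expansion of VP.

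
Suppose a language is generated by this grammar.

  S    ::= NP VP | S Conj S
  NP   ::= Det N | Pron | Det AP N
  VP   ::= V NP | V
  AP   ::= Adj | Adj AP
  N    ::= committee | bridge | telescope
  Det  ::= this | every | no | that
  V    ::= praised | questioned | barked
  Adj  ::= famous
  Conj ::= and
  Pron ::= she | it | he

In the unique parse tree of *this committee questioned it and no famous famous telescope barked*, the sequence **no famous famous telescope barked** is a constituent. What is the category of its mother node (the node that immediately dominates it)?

S
  S
    NP
      Det: this
      N: committee
    VP
      V: questioned
      NP
        Pron: it
  Conj: and
  S
    NP
      Det: no
      AP
        Adj: famous
        AP
          Adj: famous
      N: telescope
    VP
      V: barked
The span 'no famous famous telescope barked' is the S node built by S → NP VP.
Its mother is the S built by S → S Conj S.

S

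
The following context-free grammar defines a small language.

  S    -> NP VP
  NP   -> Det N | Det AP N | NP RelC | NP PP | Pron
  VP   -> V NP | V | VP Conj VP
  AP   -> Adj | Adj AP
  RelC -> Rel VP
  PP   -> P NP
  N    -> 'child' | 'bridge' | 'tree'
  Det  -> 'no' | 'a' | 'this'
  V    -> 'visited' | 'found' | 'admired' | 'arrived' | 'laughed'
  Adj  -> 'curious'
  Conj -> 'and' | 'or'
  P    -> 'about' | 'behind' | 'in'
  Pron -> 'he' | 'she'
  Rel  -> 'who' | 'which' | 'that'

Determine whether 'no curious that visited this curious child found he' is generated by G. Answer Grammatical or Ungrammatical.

Ungrammatical

An Adj word can never sit immediately before a Rel word in any string this grammar generates, so the substring 'curious that' rules out a derivation.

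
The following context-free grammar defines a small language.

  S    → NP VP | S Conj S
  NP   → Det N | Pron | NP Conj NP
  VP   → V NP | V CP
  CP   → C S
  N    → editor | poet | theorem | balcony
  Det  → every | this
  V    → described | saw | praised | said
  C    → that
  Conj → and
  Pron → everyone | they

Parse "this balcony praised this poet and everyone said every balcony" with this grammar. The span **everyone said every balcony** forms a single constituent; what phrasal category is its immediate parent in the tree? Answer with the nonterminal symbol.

S
  S
    NP
      Det: this
      N: balcony
    VP
      V: praised
      NP
        Det: this
        N: poet
  Conj: and
  S
    NP
      Pron: everyone
    VP
      V: said
      NP
        Det: every
        N: balcony
The span 'everyone said every balcony' is the S node built by S → NP VP.
Its mother is the S built by S → S Conj S.

S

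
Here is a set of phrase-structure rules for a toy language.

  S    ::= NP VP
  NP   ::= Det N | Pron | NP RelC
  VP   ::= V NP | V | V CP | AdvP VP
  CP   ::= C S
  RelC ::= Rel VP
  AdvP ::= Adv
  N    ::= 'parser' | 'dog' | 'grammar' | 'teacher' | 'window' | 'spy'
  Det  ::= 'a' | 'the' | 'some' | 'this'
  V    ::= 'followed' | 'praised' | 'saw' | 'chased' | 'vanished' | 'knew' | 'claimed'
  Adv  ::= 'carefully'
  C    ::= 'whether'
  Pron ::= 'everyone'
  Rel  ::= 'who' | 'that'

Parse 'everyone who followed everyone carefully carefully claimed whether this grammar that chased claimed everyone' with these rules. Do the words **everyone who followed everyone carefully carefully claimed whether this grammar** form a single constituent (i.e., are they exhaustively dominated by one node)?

[S [NP [NP [Pron everyone]] [RelC [Rel who] [VP [V followed] [NP [Pron everyone]]]]] [VP [AdvP [Adv carefully]] [VP [AdvP [Adv carefully]] [VP [V claimed] [CP [C whether] [S [NP [NP [Det this] [N grammar]] [RelC [Rel that] [VP [V chased]]]] [VP [V claimed] [NP [Pron everyone]]]]]]]]]
The smallest constituent containing 'everyone who followed everyone carefully carefully claimed whether this grammar' is the S spanning 'everyone who followed everyone carefully carefully claimed whether this grammar that chased claimed everyone'; no single node in the tree dominates exactly the given words.

No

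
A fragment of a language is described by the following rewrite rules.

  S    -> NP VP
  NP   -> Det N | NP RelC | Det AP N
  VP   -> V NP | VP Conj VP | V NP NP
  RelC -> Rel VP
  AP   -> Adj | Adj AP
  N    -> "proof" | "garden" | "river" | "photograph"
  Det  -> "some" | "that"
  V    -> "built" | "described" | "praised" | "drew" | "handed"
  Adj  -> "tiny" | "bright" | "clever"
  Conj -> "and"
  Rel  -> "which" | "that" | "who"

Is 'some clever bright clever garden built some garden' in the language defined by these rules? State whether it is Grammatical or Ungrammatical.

Grammatical

[S [NP [Det some] [AP [Adj clever] [AP [Adj bright] [AP [Adj clever]]]] [N garden]] [VP [V built] [NP [Det some] [N garden]]]]
Each bracket corresponds to one application of a listed rule, so the string is derivable from S.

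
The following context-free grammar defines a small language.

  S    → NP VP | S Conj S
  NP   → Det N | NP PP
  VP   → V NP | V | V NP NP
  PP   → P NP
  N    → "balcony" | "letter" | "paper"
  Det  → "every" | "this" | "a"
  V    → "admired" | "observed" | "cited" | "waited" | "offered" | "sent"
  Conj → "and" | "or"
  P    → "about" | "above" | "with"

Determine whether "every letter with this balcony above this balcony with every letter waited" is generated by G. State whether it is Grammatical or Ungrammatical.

[S [NP [NP [Det every] [N letter]] [PP [P with] [NP [NP [Det this] [N balcony]] [PP [P above] [NP [NP [Det this] [N balcony]] [PP [P with] [NP [Det every] [N letter]]]]]]]] [VP [V waited]]]
Every word is introduced by a lexical rule and the phrasal rules combine the resulting categories into a single S.

Grammatical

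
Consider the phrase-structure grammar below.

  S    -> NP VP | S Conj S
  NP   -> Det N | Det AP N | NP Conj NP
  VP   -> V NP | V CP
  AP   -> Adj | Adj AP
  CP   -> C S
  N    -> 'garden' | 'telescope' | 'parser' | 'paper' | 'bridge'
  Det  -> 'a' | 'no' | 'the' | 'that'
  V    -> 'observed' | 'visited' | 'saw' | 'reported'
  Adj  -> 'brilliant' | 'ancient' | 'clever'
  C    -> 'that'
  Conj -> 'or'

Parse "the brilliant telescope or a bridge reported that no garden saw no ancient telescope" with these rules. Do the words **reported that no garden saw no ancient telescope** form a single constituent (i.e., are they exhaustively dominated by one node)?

[S [NP [NP [Det the] [AP [Adj brilliant]] [N telescope]] [Conj or] [NP [Det a] [N bridge]]] [VP [V reported] [CP [C that] [S [NP [Det no] [N garden]] [VP [V saw] [NP [Det no] [AP [Adj ancient]] [N telescope]]]]]]]
The words 'reported that no garden saw no ancient telescope' are exhaustively dominated by a single VP node (built by VP → V CP), so they form a constituent.

Yes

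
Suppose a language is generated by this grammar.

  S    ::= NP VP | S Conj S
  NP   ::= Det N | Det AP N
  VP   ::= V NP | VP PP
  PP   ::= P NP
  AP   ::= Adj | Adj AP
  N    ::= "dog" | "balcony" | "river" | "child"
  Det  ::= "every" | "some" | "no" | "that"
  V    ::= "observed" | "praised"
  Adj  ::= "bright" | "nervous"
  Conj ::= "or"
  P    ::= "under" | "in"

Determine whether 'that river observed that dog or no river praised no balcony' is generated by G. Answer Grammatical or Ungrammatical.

S
  S
    NP
      Det: that
      N: river
    VP
      V: observed
      NP
        Det: that
        N: dog
  Conj: or
  S
    NP
      Det: no
      N: river
    VP
      V: praised
      NP
        Det: no
        N: balcony
The bracketing above is licensed at every node by one of the given productions, with S at the root.

Grammatical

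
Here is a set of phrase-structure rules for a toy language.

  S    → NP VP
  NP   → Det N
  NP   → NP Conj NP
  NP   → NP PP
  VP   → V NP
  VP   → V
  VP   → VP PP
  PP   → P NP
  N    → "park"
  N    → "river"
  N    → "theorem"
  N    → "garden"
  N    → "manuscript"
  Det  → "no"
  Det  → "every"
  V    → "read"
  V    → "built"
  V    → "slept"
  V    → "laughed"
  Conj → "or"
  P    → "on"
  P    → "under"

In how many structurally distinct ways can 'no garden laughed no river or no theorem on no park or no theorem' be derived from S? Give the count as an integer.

Two of the 6 distinct bracketings:
[S [NP [Det no] [N garden]] [VP [V laughed] [NP [NP [Det no] [N river]] [Conj or] [NP [NP [NP [Det no] [N theorem]] [PP [P on] [NP [Det no] [N park]]]] [Conj or] [NP [Det no] [N theorem]]]]]]
[S [NP [Det no] [N garden]] [VP [V laughed] [NP [NP [Det no] [N river]] [Conj or] [NP [NP [Det no] [N theorem]] [PP [P on] [NP [NP [Det no] [N park]] [Conj or] [NP [Det no] [N theorem]]]]]]]]
The trees differ in how a recursive rule is bracketed over the same span.

6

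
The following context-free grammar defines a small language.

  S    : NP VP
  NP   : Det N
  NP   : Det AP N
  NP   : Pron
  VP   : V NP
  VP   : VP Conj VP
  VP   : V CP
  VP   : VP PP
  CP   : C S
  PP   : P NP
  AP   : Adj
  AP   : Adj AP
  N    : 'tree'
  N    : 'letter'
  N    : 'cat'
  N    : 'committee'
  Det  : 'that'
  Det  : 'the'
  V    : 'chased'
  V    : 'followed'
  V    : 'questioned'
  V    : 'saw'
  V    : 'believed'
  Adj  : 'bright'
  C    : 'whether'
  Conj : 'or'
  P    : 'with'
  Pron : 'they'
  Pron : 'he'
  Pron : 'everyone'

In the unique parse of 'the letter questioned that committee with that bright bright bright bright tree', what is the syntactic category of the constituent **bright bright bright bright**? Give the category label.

S
  NP
    Det: the
    N: letter
  VP
    VP
      V: questioned
      NP
        Det: that
        N: committee
    PP
      P: with
      NP
        Det: that
        AP
          Adj: bright
          AP
            Adj: bright
            AP
              Adj: bright
              AP
                Adj: bright
        N: tree
The span 'bright bright bright bright' is the AP node built by AP → Adj AP.

AP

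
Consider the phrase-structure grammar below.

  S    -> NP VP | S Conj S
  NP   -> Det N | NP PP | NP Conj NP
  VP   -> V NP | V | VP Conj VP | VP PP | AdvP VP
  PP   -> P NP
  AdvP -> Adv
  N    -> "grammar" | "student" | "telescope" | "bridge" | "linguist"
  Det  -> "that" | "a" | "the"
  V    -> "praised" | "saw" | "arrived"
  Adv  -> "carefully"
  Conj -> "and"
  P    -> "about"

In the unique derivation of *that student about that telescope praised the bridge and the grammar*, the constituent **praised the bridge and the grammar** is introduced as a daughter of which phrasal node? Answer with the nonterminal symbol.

S

S
  NP
    NP
      Det: that
      N: student
    PP
      P: about
      NP
        Det: that
        N: telescope
  VP
    V: praised
    NP
      NP
        Det: the
        N: bridge
      Conj: and
      NP
        Det: the
        N: grammar
The span 'praised the bridge and the grammar' is the VP node built by VP → V NP.
Its mother is the S built by S → NP VP.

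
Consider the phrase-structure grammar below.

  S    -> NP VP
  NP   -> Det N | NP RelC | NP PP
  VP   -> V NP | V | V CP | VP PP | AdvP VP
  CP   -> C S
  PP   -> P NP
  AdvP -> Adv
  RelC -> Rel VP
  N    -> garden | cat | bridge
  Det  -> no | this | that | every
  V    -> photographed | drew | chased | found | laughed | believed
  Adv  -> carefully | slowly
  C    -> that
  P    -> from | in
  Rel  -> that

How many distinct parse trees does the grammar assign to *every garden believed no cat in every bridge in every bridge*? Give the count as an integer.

Two of the 5 distinct bracketings:
[S [NP [Det every] [N garden]] [VP [V believed] [NP [NP [Det no] [N cat]] [PP [P in] [NP [NP [Det every] [N bridge]] [PP [P in] [NP [Det every] [N bridge]]]]]]]]
[S [NP [Det every] [N garden]] [VP [V believed] [NP [NP [NP [Det no] [N cat]] [PP [P in] [NP [Det every] [N bridge]]]] [PP [P in] [NP [Det every] [N bridge]]]]]]
The trees differ in how a recursive rule is bracketed over the same span.

5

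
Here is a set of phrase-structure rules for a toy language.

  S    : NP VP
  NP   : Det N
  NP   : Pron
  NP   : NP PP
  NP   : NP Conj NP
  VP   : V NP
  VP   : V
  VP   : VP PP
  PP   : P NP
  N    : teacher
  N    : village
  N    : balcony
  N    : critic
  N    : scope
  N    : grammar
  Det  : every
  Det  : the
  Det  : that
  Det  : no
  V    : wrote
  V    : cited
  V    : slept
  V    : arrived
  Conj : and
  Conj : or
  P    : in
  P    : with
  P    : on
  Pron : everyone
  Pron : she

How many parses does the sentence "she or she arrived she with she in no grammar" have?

5

Two of the 5 distinct bracketings:
[S [NP [NP [Pron she]] [Conj or] [NP [Pron she]]] [VP [V arrived] [NP [NP [Pron she]] [PP [P with] [NP [NP [Pron she]] [PP [P in] [NP [Det no] [N grammar]]]]]]]]
[S [NP [NP [Pron she]] [Conj or] [NP [Pron she]]] [VP [V arrived] [NP [NP [NP [Pron she]] [PP [P with] [NP [Pron she]]]] [PP [P in] [NP [Det no] [N grammar]]]]]]
The trees differ in how a recursive rule is bracketed over the same span.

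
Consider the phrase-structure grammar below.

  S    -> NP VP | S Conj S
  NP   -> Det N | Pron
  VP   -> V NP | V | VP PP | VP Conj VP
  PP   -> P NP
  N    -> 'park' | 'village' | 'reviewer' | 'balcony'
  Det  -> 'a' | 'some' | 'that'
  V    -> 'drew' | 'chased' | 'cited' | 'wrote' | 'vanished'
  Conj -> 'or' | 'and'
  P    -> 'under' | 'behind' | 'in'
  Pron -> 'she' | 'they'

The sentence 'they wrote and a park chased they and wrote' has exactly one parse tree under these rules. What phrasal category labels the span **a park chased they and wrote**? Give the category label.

[S [S [NP [Pron they]] [VP [V wrote]]] [Conj and] [S [NP [Det a] [N park]] [VP [VP [V chased] [NP [Pron they]]] [Conj and] [VP [V wrote]]]]]
The span 'a park chased they and wrote' is the S node built by S → NP VP.

S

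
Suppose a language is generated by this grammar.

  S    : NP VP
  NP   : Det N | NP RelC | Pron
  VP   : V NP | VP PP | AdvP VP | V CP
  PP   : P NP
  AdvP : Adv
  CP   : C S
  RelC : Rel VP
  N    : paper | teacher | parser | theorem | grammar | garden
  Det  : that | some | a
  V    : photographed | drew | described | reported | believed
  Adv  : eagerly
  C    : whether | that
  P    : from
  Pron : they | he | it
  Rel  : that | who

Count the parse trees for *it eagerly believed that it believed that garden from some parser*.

Two of the 3 distinct bracketings:
[S [NP [Pron it]] [VP [VP [AdvP [Adv eagerly]] [VP [V believed] [CP [C that] [S [NP [Pron it]] [VP [V believed] [NP [Det that] [N garden]]]]]]] [PP [P from] [NP [Det some] [N parser]]]]]
[S [NP [Pron it]] [VP [AdvP [Adv eagerly]] [VP [VP [V believed] [CP [C that] [S [NP [Pron it]] [VP [V believed] [NP [Det that] [N garden]]]]]] [PP [P from] [NP [Det some] [N parser]]]]]]
The trees differ in how a recursive rule is bracketed over the same span.

3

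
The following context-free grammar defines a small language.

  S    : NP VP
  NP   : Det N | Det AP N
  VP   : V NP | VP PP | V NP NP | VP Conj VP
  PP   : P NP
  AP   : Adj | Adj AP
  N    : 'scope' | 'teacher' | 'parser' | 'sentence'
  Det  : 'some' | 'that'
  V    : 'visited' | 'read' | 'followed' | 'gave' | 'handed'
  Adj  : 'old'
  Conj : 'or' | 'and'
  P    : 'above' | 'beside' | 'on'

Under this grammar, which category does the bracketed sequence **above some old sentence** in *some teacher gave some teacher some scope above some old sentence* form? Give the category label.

[S [NP [Det some] [N teacher]] [VP [VP [V gave] [NP [Det some] [N teacher]] [NP [Det some] [N scope]]] [PP [P above] [NP [Det some] [AP [Adj old]] [N sentence]]]]]
The span 'above some old sentence' is the PP node built by PP → P NP.

PP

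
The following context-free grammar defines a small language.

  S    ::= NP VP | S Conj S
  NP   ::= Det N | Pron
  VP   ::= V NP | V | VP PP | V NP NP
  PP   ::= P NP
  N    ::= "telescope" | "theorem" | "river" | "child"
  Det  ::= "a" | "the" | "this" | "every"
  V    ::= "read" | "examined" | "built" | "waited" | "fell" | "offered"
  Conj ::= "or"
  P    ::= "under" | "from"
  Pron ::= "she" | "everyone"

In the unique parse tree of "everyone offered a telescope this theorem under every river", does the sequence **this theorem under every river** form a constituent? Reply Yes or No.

No

[S [NP [Pron everyone]] [VP [VP [V offered] [NP [Det a] [N telescope]] [NP [Det this] [N theorem]]] [PP [P under] [NP [Det every] [N river]]]]]
The smallest constituent containing 'this theorem under every river' is the VP spanning 'offered a telescope this theorem under every river'; no single node in the tree dominates exactly the given words.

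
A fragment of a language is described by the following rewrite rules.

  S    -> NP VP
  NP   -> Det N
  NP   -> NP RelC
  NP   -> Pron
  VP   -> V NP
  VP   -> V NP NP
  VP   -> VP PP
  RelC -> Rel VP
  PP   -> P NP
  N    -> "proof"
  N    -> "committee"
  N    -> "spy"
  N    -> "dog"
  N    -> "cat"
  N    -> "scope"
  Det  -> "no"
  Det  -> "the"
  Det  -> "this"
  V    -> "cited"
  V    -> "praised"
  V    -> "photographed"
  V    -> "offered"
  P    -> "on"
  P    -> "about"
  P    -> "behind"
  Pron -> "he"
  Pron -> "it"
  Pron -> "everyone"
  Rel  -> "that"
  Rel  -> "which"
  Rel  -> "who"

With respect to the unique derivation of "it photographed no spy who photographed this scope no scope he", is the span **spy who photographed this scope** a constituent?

[S [NP [Pron it]] [VP [V photographed] [NP [NP [Det no] [N spy]] [RelC [Rel who] [VP [V photographed] [NP [Det this] [N scope]] [NP [Det no] [N scope]]]]] [NP [Pron he]]]]
The smallest constituent containing 'spy who photographed this scope' is the NP spanning 'no spy who photographed this scope no scope'; no single node in the tree dominates exactly the given words.

No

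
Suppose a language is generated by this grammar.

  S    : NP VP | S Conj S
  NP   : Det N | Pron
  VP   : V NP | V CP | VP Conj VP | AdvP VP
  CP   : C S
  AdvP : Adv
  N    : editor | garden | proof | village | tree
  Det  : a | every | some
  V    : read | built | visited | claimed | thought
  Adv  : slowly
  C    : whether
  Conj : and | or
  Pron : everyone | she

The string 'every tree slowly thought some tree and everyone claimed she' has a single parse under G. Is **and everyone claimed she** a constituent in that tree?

[S [S [NP [Det every] [N tree]] [VP [AdvP [Adv slowly]] [VP [V thought] [NP [Det some] [N tree]]]]] [Conj and] [S [NP [Pron everyone]] [VP [V claimed] [NP [Pron she]]]]]
The smallest constituent containing 'and everyone claimed she' is the S spanning 'every tree slowly thought some tree and everyone claimed she'; no single node in the tree dominates exactly the given words.

No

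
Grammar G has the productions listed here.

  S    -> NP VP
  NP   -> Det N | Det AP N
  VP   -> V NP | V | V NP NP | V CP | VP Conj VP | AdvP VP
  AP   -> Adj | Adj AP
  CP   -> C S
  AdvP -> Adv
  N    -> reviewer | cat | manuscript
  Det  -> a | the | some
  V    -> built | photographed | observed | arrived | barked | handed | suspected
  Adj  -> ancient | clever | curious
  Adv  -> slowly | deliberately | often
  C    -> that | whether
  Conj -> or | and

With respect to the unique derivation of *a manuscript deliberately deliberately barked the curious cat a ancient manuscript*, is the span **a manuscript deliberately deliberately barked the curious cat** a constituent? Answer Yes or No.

No

[S [NP [Det a] [N manuscript]] [VP [AdvP [Adv deliberately]] [VP [AdvP [Adv deliberately]] [VP [V barked] [NP [Det the] [AP [Adj curious]] [N cat]] [NP [Det a] [AP [Adj ancient]] [N manuscript]]]]]]
The smallest constituent containing 'a manuscript deliberately deliberately barked the curious cat' is the S spanning 'a manuscript deliberately deliberately barked the curious cat a ancient manuscript'; no single node in the tree dominates exactly the given words.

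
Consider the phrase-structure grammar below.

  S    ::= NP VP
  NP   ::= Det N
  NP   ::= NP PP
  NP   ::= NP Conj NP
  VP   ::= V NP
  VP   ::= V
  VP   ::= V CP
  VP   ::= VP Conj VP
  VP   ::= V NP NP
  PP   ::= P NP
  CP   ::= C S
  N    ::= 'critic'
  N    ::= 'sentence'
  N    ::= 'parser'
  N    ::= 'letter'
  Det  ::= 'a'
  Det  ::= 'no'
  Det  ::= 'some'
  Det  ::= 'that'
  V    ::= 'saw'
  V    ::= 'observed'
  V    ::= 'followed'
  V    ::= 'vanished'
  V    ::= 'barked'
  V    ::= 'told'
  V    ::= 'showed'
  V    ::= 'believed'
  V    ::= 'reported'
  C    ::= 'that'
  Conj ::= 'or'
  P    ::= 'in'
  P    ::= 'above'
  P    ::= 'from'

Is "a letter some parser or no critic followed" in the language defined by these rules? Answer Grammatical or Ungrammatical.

For S → NP VP, the only prefix that parses as NP is 'a letter', but the remainder 'some parser or no critic followed' is not a VP under these rules.

Ungrammatical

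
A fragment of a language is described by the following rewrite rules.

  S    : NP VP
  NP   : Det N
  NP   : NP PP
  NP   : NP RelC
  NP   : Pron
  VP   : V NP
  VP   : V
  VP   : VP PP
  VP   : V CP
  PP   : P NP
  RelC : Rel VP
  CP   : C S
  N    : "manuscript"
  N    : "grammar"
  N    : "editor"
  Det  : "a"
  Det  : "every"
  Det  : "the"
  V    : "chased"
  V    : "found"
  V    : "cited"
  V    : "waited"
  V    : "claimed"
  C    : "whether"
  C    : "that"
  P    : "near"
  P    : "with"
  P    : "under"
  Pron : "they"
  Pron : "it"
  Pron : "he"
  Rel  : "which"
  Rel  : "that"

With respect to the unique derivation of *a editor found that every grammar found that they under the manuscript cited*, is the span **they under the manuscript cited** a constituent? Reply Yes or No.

Yes

[S [NP [Det a] [N editor]] [VP [V found] [CP [C that] [S [NP [Det every] [N grammar]] [VP [V found] [CP [C that] [S [NP [NP [Pron they]] [PP [P under] [NP [Det the] [N manuscript]]]] [VP [V cited]]]]]]]]]
The words 'they under the manuscript cited' are exhaustively dominated by a single S node (built by S → NP VP), so they form a constituent.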